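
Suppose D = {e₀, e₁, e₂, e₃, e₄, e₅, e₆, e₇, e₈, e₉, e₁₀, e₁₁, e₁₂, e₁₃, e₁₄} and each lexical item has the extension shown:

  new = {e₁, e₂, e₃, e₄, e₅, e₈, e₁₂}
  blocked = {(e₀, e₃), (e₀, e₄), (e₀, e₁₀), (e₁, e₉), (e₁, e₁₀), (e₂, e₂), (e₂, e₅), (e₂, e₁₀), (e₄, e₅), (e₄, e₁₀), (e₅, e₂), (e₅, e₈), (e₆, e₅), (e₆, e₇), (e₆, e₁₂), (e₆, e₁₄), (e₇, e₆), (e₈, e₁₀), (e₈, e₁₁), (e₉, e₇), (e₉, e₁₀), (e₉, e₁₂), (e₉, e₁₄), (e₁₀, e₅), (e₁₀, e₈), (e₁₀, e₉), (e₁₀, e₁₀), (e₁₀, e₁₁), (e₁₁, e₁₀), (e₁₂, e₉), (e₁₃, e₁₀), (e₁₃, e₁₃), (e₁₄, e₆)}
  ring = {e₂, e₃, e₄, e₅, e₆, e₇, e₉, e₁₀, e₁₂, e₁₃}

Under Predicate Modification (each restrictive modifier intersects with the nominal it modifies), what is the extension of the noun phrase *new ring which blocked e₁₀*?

⟦which blocked e₁₀⟧ = {x : ⟨x, e₁₀⟩ ∈ ⟦blocked⟧} = {e₀, e₁, e₂, e₄, e₈, e₉, e₁₀, e₁₁, e₁₃}
⟦ring⟧ = {e₂, e₃, e₄, e₅, e₆, e₇, e₉, e₁₀, e₁₂, e₁₃}
… ∩ ⟦which blocked e₁₀⟧ = {e₂, e₃, e₄, e₅, e₆, e₇, e₉, e₁₀, e₁₂, e₁₃} ∩ {e₀, e₁, e₂, e₄, e₈, e₉, e₁₀, e₁₁, e₁₃} = {e₂, e₄, e₉, e₁₀, e₁₃}
… ∩ ⟦new⟧ = {e₂, e₄, e₉, e₁₀, e₁₃} ∩ {e₁, e₂, e₃, e₄, e₅, e₈, e₁₂} = {e₂, e₄}
So ⟦new ring which blocked e₁₀⟧ = {e₂, e₄}.

{e₂, e₄}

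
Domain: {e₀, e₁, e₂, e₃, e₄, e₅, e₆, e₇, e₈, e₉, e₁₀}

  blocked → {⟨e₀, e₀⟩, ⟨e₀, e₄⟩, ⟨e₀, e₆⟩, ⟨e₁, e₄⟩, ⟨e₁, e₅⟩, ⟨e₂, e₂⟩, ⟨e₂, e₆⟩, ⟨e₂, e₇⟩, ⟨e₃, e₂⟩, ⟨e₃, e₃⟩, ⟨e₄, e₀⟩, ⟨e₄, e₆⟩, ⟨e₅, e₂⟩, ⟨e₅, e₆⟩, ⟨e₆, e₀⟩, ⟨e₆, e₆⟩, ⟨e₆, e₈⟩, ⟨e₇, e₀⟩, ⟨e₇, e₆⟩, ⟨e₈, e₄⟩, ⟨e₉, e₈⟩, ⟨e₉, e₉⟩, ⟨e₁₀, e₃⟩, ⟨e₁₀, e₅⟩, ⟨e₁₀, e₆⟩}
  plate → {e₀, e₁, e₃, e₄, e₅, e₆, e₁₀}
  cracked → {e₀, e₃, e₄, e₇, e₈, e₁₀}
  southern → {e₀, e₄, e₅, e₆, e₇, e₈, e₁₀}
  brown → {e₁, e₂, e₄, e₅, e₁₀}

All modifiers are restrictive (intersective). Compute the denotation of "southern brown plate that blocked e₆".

{e₄, e₅, e₁₀}

⟦that blocked e₆⟧ = {x : ⟨x, e₆⟩ ∈ ⟦blocked⟧} = {e₀, e₂, e₄, e₅, e₆, e₇, e₁₀}
⟦plate⟧ = {e₀, e₁, e₃, e₄, e₅, e₆, e₁₀}
… ∩ ⟦that blocked e₆⟧ = {e₀, e₁, e₃, e₄, e₅, e₆, e₁₀} ∩ {e₀, e₂, e₄, e₅, e₆, e₇, e₁₀} = {e₀, e₄, e₅, e₆, e₁₀}
… ∩ ⟦southern⟧ = {e₀, e₄, e₅, e₆, e₁₀} ∩ {e₀, e₄, e₅, e₆, e₇, e₈, e₁₀} = {e₀, e₄, e₅, e₆, e₁₀}
… ∩ ⟦brown⟧ = {e₀, e₄, e₅, e₆, e₁₀} ∩ {e₁, e₂, e₄, e₅, e₁₀} = {e₄, e₅, e₁₀}
So ⟦southern brown plate that blocked e₆⟧ = {e₄, e₅, e₁₀}.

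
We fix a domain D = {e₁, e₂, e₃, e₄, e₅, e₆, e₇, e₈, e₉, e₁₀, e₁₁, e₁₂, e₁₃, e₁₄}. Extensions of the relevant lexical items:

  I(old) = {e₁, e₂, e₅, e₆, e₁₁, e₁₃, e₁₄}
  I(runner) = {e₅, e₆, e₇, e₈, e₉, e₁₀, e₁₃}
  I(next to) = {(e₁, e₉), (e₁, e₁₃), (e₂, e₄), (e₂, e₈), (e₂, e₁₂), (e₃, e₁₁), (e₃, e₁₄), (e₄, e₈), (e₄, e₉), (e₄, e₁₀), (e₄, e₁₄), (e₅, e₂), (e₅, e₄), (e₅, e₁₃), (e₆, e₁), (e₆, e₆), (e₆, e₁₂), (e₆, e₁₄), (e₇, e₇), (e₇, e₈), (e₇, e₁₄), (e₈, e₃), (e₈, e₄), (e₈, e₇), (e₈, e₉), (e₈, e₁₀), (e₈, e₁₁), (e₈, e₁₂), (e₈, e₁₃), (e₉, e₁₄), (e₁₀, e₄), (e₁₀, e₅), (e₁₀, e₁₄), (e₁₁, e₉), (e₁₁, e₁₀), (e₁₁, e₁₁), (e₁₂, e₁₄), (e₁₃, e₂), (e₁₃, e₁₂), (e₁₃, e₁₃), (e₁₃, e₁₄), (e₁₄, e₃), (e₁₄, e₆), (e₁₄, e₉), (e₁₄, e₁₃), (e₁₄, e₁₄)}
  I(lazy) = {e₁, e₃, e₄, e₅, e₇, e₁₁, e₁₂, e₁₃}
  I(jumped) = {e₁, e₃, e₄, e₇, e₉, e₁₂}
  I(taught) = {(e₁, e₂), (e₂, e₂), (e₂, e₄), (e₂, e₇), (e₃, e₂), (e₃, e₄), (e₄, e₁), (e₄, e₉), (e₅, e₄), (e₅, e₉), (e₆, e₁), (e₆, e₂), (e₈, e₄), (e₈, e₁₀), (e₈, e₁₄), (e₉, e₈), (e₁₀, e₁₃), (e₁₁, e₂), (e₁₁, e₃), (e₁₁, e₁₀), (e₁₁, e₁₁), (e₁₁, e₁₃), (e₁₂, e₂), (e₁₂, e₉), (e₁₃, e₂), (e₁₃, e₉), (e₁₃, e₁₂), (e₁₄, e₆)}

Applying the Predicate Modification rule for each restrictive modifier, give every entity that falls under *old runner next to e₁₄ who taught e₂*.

⟦next to e₁₄⟧ = {x : ⟨x, e₁₄⟩ ∈ ⟦next to⟧} = {e₃, e₄, e₆, e₇, e₉, e₁₀, e₁₂, e₁₃, e₁₄}
⟦who taught e₂⟧ = {x : ⟨x, e₂⟩ ∈ ⟦taught⟧} = {e₁, e₂, e₃, e₆, e₁₁, e₁₂, e₁₃}
⟦runner⟧ = {e₅, e₆, e₇, e₈, e₉, e₁₀, e₁₃}
… ∩ ⟦next to e₁₄⟧ = {e₅, e₆, e₇, e₈, e₉, e₁₀, e₁₃} ∩ {e₃, e₄, e₆, e₇, e₉, e₁₀, e₁₂, e₁₃, e₁₄} = {e₆, e₇, e₉, e₁₀, e₁₃}
… ∩ ⟦who taught e₂⟧ = {e₆, e₇, e₉, e₁₀, e₁₃} ∩ {e₁, e₂, e₃, e₆, e₁₁, e₁₂, e₁₃} = {e₆, e₁₃}
… ∩ ⟦old⟧ = {e₆, e₁₃} ∩ {e₁, e₂, e₅, e₆, e₁₁, e₁₃, e₁₄} = {e₆, e₁₃}
So ⟦old runner next to e₁₄ who taught e₂⟧ = {e₆, e₁₃}.

{e₆, e₁₃}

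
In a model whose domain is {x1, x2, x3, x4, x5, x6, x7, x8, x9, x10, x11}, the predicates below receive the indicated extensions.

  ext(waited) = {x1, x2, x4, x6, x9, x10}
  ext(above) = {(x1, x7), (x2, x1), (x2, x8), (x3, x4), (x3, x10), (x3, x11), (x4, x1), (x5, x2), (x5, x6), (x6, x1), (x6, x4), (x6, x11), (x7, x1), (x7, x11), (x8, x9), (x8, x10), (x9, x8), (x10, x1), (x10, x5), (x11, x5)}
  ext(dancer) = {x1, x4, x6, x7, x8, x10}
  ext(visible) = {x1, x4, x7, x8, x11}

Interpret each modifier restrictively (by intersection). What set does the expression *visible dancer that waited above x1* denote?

⟦that waited⟧ = ⟦waited⟧ = {x1, x2, x4, x6, x9, x10}
⟦above x1⟧ = {x : ⟨x, x1⟩ ∈ ⟦above⟧} = {x2, x4, x6, x7, x10}
⟦dancer⟧ = {x1, x4, x6, x7, x8, x10}
… ∩ ⟦that waited⟧ = {x1, x4, x6, x7, x8, x10} ∩ {x1, x2, x4, x6, x9, x10} = {x1, x4, x6, x10}
… ∩ ⟦above x1⟧ = {x1, x4, x6, x10} ∩ {x2, x4, x6, x7, x10} = {x4, x6, x10}
… ∩ ⟦visible⟧ = {x4, x6, x10} ∩ {x1, x4, x7, x8, x11} = {x4}
So ⟦visible dancer that waited above x1⟧ = {x4}.

{x4}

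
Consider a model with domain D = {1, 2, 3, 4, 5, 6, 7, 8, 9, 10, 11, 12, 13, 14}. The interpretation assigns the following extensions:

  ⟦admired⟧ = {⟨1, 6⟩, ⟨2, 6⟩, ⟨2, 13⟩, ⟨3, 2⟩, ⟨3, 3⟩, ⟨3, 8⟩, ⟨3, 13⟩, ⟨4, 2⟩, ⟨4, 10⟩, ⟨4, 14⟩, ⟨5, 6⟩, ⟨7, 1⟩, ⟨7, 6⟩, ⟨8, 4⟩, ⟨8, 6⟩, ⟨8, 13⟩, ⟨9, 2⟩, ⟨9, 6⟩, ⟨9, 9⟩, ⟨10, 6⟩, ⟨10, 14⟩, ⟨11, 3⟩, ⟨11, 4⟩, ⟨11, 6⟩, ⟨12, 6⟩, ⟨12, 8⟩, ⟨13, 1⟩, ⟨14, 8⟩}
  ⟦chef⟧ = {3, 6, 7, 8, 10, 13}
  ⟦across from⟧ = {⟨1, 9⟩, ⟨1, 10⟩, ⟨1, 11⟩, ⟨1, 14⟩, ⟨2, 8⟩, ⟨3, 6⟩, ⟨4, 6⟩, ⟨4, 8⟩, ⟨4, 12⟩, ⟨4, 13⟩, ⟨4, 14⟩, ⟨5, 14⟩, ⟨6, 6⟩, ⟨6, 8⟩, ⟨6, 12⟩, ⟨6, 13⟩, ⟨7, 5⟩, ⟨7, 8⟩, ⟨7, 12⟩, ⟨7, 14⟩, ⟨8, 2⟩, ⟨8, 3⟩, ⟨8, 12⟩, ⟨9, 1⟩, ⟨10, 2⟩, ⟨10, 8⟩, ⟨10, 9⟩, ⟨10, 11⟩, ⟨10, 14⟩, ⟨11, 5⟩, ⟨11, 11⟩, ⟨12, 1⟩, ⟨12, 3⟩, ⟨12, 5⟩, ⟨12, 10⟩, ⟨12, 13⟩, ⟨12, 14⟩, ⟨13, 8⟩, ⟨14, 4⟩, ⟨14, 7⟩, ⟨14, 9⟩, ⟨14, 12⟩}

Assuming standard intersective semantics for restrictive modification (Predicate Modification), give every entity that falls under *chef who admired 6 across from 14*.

{7, 10}

⟦who admired 6⟧ = {x : ⟨x, 6⟩ ∈ ⟦admired⟧} = {1, 2, 5, 7, 8, 9, 10, 11, 12}
⟦across from 14⟧ = {x : ⟨x, 14⟩ ∈ ⟦across from⟧} = {1, 4, 5, 7, 10, 12}
⟦chef⟧ = {3, 6, 7, 8, 10, 13}
… ∩ ⟦who admired 6⟧ = {3, 6, 7, 8, 10, 13} ∩ {1, 2, 5, 7, 8, 9, 10, 11, 12} = {7, 8, 10}
… ∩ ⟦across from 14⟧ = {7, 8, 10} ∩ {1, 4, 5, 7, 10, 12} = {7, 10}
So ⟦chef who admired 6 across from 14⟧ = {7, 10}.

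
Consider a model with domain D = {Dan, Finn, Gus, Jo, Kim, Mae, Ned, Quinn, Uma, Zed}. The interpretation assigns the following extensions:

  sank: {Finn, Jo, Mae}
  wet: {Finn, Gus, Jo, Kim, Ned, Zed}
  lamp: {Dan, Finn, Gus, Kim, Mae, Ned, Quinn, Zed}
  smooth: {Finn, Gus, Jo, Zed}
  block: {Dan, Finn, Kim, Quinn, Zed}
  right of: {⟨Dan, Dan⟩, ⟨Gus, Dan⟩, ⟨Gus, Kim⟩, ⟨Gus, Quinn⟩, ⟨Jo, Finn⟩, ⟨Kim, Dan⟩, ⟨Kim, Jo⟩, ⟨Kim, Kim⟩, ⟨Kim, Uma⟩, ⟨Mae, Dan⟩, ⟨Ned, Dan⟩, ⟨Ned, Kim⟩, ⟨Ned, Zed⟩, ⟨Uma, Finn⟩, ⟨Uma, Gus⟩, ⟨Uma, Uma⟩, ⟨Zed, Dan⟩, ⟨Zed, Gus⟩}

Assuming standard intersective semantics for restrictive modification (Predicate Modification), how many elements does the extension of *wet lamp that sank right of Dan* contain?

⟦that sank⟧ = ⟦sank⟧ = {Finn, Jo, Mae}
⟦right of Dan⟧ = {x : ⟨x, Dan⟩ ∈ ⟦right of⟧} = {Dan, Gus, Kim, Mae, Ned, Zed}
⟦lamp⟧ = {Dan, Finn, Gus, Kim, Mae, Ned, Quinn, Zed}
… ∩ ⟦that sank⟧ = {Dan, Finn, Gus, Kim, Mae, Ned, Quinn, Zed} ∩ {Finn, Jo, Mae} = {Finn, Mae}
… ∩ ⟦right of Dan⟧ = {Finn, Mae} ∩ {Dan, Gus, Kim, Mae, Ned, Zed} = {Mae}
… ∩ ⟦wet⟧ = {Mae} ∩ {Finn, Gus, Jo, Kim, Ned, Zed} = ∅
⟦wet lamp that sank right of Dan⟧ = ∅, so the cardinality is 0.

0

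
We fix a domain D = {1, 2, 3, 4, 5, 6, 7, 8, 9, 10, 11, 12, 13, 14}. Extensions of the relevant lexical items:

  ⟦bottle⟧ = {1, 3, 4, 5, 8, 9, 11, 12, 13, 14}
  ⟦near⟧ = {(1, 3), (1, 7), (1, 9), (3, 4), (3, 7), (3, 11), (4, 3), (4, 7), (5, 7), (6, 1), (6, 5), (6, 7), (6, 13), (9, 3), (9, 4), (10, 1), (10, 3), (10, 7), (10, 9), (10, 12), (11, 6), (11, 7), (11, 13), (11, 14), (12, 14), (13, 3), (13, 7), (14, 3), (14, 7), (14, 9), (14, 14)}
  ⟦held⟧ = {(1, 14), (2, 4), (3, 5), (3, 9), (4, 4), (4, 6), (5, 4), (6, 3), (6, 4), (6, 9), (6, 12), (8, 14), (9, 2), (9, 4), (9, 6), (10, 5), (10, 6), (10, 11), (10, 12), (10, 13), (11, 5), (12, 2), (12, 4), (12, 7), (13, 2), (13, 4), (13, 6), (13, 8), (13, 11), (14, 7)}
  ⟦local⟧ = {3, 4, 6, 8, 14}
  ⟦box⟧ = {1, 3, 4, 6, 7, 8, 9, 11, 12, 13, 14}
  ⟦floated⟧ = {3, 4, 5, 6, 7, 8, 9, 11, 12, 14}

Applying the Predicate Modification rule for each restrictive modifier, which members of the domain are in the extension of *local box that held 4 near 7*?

{4, 6}

⟦that held 4⟧ = {x : ⟨x, 4⟩ ∈ ⟦held⟧} = {2, 4, 5, 6, 9, 12, 13}
⟦near 7⟧ = {x : ⟨x, 7⟩ ∈ ⟦near⟧} = {1, 3, 4, 5, 6, 10, 11, 13, 14}
⟦box⟧ = {1, 3, 4, 6, 7, 8, 9, 11, 12, 13, 14}
… ∩ ⟦that held 4⟧ = {1, 3, 4, 6, 7, 8, 9, 11, 12, 13, 14} ∩ {2, 4, 5, 6, 9, 12, 13} = {4, 6, 9, 12, 13}
… ∩ ⟦near 7⟧ = {4, 6, 9, 12, 13} ∩ {1, 3, 4, 5, 6, 10, 11, 13, 14} = {4, 6, 13}
… ∩ ⟦local⟧ = {4, 6, 13} ∩ {3, 4, 6, 8, 14} = {4, 6}
So ⟦local box that held 4 near 7⟧ = {4, 6}.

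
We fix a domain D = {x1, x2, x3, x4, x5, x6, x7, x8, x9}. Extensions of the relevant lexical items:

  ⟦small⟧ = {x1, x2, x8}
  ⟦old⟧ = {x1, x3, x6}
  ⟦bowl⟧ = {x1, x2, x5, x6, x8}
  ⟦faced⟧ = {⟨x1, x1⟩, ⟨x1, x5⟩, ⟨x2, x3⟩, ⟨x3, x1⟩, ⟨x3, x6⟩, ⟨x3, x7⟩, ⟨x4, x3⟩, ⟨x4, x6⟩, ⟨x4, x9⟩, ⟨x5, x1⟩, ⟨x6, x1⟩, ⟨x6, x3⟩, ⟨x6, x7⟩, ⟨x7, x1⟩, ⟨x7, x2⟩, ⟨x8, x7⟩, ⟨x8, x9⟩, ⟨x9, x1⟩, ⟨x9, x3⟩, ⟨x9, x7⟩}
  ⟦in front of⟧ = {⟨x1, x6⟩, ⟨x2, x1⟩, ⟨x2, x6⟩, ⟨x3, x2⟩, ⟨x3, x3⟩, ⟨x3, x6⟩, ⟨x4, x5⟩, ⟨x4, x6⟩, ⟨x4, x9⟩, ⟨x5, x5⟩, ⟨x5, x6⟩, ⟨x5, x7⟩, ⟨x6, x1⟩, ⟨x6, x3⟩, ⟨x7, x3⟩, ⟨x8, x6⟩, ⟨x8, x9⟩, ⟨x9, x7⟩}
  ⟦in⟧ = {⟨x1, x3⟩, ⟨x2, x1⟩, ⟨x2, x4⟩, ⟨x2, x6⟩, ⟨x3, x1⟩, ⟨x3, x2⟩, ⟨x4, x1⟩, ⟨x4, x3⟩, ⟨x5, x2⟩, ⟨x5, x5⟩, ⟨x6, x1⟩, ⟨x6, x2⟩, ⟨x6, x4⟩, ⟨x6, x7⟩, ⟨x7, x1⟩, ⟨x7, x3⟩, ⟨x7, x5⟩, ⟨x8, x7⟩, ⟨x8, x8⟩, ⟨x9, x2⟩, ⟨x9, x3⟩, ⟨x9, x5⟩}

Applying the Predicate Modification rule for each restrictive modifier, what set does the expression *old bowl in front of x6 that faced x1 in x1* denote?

⟦in front of x6⟧ = {x : ⟨x, x6⟩ ∈ ⟦in front of⟧} = {x1, x2, x3, x4, x5, x8}
⟦that faced x1⟧ = {x : ⟨x, x1⟩ ∈ ⟦faced⟧} = {x1, x3, x5, x6, x7, x9}
⟦in x1⟧ = {x : ⟨x, x1⟩ ∈ ⟦in⟧} = {x2, x3, x4, x6, x7}
⟦bowl⟧ = {x1, x2, x5, x6, x8}
… ∩ ⟦in front of x6⟧ = {x1, x2, x5, x6, x8} ∩ {x1, x2, x3, x4, x5, x8} = {x1, x2, x5, x8}
… ∩ ⟦that faced x1⟧ = {x1, x2, x5, x8} ∩ {x1, x3, x5, x6, x7, x9} = {x1, x5}
… ∩ ⟦in x1⟧ = {x1, x5} ∩ {x2, x3, x4, x6, x7} = ∅
… ∩ ⟦old⟧ = ∅ ∩ {x1, x3, x6} = ∅
So ⟦old bowl in front of x6 that faced x1 in x1⟧ = ∅.

∅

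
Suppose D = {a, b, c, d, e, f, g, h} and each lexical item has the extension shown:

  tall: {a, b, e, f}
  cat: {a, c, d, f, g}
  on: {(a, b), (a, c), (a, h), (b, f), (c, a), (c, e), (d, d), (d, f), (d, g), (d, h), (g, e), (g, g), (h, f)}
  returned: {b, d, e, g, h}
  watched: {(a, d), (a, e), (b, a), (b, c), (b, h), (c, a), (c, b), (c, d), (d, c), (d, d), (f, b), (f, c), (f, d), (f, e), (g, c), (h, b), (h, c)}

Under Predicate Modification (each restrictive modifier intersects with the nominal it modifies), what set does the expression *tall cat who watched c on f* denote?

∅

⟦who watched c⟧ = {x : ⟨x, c⟩ ∈ ⟦watched⟧} = {b, d, f, g, h}
⟦on f⟧ = {x : ⟨x, f⟩ ∈ ⟦on⟧} = {b, d, h}
⟦cat⟧ = {a, c, d, f, g}
… ∩ ⟦who watched c⟧ = {a, c, d, f, g} ∩ {b, d, f, g, h} = {d, f, g}
… ∩ ⟦on f⟧ = {d, f, g} ∩ {b, d, h} = {d}
… ∩ ⟦tall⟧ = {d} ∩ {a, b, e, f} = ∅
So ⟦tall cat who watched c on f⟧ = ∅.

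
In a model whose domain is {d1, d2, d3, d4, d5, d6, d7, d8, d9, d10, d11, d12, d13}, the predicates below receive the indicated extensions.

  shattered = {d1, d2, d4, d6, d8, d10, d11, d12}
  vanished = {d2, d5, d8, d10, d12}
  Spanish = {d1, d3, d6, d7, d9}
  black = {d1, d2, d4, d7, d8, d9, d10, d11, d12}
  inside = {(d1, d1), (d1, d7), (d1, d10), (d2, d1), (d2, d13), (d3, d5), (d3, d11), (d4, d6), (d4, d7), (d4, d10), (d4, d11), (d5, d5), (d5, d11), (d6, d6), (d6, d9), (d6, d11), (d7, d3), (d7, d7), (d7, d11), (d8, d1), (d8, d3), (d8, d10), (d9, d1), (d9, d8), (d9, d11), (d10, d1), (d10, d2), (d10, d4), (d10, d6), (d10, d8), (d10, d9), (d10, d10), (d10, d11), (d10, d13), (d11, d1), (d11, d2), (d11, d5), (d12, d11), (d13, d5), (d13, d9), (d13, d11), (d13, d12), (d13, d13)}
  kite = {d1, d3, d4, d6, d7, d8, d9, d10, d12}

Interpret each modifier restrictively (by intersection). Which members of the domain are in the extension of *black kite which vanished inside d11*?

⟦which vanished⟧ = ⟦vanished⟧ = {d2, d5, d8, d10, d12}
⟦inside d11⟧ = {x : ⟨x, d11⟩ ∈ ⟦inside⟧} = {d3, d4, d5, d6, d7, d9, d10, d12, d13}
⟦kite⟧ = {d1, d3, d4, d6, d7, d8, d9, d10, d12}
… ∩ ⟦which vanished⟧ = {d1, d3, d4, d6, d7, d8, d9, d10, d12} ∩ {d2, d5, d8, d10, d12} = {d8, d10, d12}
… ∩ ⟦inside d11⟧ = {d8, d10, d12} ∩ {d3, d4, d5, d6, d7, d9, d10, d12, d13} = {d10, d12}
… ∩ ⟦black⟧ = {d10, d12} ∩ {d1, d2, d4, d7, d8, d9, d10, d11, d12} = {d10, d12}
So ⟦black kite which vanished inside d11⟧ = {d10, d12}.

{d10, d12}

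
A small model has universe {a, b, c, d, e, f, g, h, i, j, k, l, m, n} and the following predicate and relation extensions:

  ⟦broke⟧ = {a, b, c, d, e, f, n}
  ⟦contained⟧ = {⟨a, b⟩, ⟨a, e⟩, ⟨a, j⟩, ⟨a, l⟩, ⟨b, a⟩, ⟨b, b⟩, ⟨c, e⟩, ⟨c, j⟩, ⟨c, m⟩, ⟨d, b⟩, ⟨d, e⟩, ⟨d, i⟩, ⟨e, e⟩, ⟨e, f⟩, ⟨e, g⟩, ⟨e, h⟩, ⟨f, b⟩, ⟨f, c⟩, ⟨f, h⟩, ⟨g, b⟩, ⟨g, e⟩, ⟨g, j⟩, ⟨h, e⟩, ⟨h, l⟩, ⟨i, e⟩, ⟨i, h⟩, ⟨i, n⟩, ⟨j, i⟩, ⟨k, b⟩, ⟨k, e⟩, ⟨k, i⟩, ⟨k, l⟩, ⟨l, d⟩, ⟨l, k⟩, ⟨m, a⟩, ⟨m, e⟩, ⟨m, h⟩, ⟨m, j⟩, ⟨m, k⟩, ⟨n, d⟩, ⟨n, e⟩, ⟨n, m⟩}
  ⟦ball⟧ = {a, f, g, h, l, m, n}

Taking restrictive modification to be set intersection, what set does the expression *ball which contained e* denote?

{a, g, h, m, n}

⟦which contained e⟧ = {x : ⟨x, e⟩ ∈ ⟦contained⟧} = {a, c, d, e, g, h, i, k, m, n}
⟦ball⟧ = {a, f, g, h, l, m, n}
… ∩ ⟦which contained e⟧ = {a, f, g, h, l, m, n} ∩ {a, c, d, e, g, h, i, k, m, n} = {a, g, h, m, n}
So ⟦ball which contained e⟧ = {a, g, h, m, n}.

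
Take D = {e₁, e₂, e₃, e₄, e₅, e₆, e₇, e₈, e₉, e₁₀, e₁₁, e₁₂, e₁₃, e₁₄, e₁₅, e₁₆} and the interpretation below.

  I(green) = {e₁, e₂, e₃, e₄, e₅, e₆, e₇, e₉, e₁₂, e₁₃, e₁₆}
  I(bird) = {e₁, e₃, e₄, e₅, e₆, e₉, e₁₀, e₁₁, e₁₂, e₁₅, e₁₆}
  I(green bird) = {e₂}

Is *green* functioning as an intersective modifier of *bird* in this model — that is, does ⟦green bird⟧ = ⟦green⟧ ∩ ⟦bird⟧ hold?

no

⟦green⟧ ∩ ⟦bird⟧ = {e₁, e₂, e₃, e₄, e₅, e₆, e₇, e₉, e₁₂, e₁₃, e₁₆} ∩ {e₁, e₃, e₄, e₅, e₆, e₉, e₁₀, e₁₁, e₁₂, e₁₅, e₁₆} = {e₁, e₃, e₄, e₅, e₆, e₉, e₁₂, e₁₆}
Observed ⟦green bird⟧ = {e₂}.
These differ, so the modifier is not intersective in this model.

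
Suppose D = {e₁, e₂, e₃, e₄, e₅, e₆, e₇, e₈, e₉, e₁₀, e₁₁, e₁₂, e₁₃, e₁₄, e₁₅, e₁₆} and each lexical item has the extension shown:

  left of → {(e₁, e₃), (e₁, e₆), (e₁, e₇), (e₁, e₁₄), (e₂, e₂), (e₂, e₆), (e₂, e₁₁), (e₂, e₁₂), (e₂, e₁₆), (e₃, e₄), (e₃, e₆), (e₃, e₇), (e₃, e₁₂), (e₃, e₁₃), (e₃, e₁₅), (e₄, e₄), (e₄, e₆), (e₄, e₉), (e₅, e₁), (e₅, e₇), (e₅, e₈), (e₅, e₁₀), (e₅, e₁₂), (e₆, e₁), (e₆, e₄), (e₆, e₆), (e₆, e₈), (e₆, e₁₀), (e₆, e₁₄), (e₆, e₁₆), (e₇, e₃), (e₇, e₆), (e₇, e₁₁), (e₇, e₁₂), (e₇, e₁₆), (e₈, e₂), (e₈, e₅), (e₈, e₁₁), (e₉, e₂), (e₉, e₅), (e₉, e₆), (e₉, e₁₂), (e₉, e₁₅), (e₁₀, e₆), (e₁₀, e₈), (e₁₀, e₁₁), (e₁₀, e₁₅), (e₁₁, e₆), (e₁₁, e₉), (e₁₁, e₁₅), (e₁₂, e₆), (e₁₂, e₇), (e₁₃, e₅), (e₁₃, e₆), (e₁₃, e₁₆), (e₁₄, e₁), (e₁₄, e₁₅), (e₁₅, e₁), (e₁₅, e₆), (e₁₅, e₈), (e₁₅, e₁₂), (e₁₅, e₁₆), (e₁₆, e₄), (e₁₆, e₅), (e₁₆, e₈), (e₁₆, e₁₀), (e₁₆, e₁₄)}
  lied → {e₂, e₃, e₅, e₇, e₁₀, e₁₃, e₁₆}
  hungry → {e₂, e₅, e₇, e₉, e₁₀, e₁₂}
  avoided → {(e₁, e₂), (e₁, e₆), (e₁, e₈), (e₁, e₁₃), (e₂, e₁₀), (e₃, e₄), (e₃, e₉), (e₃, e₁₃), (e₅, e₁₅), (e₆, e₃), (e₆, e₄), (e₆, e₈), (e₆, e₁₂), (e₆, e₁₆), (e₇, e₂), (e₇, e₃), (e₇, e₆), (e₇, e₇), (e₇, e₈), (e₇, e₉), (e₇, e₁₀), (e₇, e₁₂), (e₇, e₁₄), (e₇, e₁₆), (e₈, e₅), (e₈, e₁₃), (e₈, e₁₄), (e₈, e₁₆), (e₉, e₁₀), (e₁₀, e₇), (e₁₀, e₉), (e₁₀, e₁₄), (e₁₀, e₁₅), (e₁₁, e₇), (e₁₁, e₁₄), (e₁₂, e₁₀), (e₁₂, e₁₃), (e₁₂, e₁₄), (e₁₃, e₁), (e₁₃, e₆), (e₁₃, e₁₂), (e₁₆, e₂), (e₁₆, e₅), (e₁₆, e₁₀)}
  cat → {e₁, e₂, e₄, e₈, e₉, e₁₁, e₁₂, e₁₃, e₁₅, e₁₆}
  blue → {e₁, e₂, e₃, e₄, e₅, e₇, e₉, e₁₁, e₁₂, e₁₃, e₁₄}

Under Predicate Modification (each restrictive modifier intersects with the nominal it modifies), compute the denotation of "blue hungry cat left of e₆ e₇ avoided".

⟦left of e₆⟧ = {x : ⟨x, e₆⟩ ∈ ⟦left of⟧} = {e₁, e₂, e₃, e₄, e₆, e₇, e₉, e₁₀, e₁₁, e₁₂, e₁₃, e₁₅}
⟦e₇ avoided⟧ = {x : ⟨e₇, x⟩ ∈ ⟦avoided⟧} = {e₂, e₃, e₆, e₇, e₈, e₉, e₁₀, e₁₂, e₁₄, e₁₆}
⟦cat⟧ = {e₁, e₂, e₄, e₈, e₉, e₁₁, e₁₂, e₁₃, e₁₅, e₁₆}
… ∩ ⟦left of e₆⟧ = {e₁, e₂, e₄, e₈, e₉, e₁₁, e₁₂, e₁₃, e₁₅, e₁₆} ∩ {e₁, e₂, e₃, e₄, e₆, e₇, e₉, e₁₀, e₁₁, e₁₂, e₁₃, e₁₅} = {e₁, e₂, e₄, e₉, e₁₁, e₁₂, e₁₃, e₁₅}
… ∩ ⟦e₇ avoided⟧ = {e₁, e₂, e₄, e₉, e₁₁, e₁₂, e₁₃, e₁₅} ∩ {e₂, e₃, e₆, e₇, e₈, e₉, e₁₀, e₁₂, e₁₄, e₁₆} = {e₂, e₉, e₁₂}
… ∩ ⟦blue⟧ = {e₂, e₉, e₁₂} ∩ {e₁, e₂, e₃, e₄, e₅, e₇, e₉, e₁₁, e₁₂, e₁₃, e₁₄} = {e₂, e₉, e₁₂}
… ∩ ⟦hungry⟧ = {e₂, e₉, e₁₂} ∩ {e₂, e₅, e₇, e₉, e₁₀, e₁₂} = {e₂, e₉, e₁₂}
So ⟦blue hungry cat left of e₆ e₇ avoided⟧ = {e₂, e₉, e₁₂}.

{e₂, e₉, e₁₂}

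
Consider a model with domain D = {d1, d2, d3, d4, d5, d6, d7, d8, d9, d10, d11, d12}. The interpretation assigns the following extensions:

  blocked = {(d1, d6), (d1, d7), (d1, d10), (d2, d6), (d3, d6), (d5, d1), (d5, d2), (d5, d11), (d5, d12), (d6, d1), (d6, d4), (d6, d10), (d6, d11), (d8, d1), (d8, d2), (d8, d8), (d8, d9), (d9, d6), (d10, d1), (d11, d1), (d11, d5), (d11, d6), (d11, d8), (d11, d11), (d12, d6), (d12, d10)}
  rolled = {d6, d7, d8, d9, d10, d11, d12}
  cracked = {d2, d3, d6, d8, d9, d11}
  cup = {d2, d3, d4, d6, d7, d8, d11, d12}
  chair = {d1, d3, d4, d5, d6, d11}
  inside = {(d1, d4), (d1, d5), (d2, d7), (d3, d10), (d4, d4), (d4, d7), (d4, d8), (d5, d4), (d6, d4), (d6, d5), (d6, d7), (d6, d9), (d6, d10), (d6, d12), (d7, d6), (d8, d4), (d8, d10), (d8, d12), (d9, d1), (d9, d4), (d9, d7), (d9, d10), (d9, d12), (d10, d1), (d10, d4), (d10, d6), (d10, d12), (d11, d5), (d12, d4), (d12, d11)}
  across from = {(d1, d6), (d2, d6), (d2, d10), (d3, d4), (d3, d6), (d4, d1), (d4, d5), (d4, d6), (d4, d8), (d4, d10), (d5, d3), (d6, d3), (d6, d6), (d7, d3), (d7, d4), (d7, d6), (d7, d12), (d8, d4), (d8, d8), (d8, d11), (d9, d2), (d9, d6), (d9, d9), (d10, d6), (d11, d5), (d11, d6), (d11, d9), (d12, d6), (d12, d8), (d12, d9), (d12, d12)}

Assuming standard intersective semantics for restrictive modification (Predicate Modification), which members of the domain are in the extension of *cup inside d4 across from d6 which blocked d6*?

⟦inside d4⟧ = {x : ⟨x, d4⟩ ∈ ⟦inside⟧} = {d1, d4, d5, d6, d8, d9, d10, d12}
⟦across from d6⟧ = {x : ⟨x, d6⟩ ∈ ⟦across from⟧} = {d1, d2, d3, d4, d6, d7, d9, d10, d11, d12}
⟦which blocked d6⟧ = {x : ⟨x, d6⟩ ∈ ⟦blocked⟧} = {d1, d2, d3, d9, d11, d12}
⟦cup⟧ = {d2, d3, d4, d6, d7, d8, d11, d12}
… ∩ ⟦inside d4⟧ = {d2, d3, d4, d6, d7, d8, d11, d12} ∩ {d1, d4, d5, d6, d8, d9, d10, d12} = {d4, d6, d8, d12}
… ∩ ⟦across from d6⟧ = {d4, d6, d8, d12} ∩ {d1, d2, d3, d4, d6, d7, d9, d10, d11, d12} = {d4, d6, d12}
… ∩ ⟦which blocked d6⟧ = {d4, d6, d12} ∩ {d1, d2, d3, d9, d11, d12} = {d12}
So ⟦cup inside d4 across from d6 which blocked d6⟧ = {d12}.

{d12}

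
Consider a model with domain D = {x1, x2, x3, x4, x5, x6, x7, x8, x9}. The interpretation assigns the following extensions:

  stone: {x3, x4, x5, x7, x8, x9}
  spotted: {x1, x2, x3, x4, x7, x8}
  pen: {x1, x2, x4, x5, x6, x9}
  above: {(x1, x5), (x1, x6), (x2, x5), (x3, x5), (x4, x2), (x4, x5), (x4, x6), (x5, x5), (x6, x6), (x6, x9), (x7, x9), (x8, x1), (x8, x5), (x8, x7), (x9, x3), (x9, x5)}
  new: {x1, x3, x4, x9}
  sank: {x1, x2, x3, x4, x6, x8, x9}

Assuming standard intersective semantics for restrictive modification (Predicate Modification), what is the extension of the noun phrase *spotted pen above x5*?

{x1, x2, x4}

⟦above x5⟧ = {x : ⟨x, x5⟩ ∈ ⟦above⟧} = {x1, x2, x3, x4, x5, x8, x9}
⟦pen⟧ = {x1, x2, x4, x5, x6, x9}
… ∩ ⟦above x5⟧ = {x1, x2, x4, x5, x6, x9} ∩ {x1, x2, x3, x4, x5, x8, x9} = {x1, x2, x4, x5, x9}
… ∩ ⟦spotted⟧ = {x1, x2, x4, x5, x9} ∩ {x1, x2, x3, x4, x7, x8} = {x1, x2, x4}
So ⟦spotted pen above x5⟧ = {x1, x2, x4}.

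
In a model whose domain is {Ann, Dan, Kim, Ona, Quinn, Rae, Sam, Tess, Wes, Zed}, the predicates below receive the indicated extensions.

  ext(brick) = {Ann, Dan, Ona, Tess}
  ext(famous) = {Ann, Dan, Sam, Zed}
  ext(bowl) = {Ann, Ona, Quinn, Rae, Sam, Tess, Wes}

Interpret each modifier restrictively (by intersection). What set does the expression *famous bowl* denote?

⟦bowl⟧ = {Ann, Ona, Quinn, Rae, Sam, Tess, Wes}
… ∩ ⟦famous⟧ = {Ann, Ona, Quinn, Rae, Sam, Tess, Wes} ∩ {Ann, Dan, Sam, Zed} = {Ann, Sam}
So ⟦famous bowl⟧ = {Ann, Sam}.

{Ann, Sam}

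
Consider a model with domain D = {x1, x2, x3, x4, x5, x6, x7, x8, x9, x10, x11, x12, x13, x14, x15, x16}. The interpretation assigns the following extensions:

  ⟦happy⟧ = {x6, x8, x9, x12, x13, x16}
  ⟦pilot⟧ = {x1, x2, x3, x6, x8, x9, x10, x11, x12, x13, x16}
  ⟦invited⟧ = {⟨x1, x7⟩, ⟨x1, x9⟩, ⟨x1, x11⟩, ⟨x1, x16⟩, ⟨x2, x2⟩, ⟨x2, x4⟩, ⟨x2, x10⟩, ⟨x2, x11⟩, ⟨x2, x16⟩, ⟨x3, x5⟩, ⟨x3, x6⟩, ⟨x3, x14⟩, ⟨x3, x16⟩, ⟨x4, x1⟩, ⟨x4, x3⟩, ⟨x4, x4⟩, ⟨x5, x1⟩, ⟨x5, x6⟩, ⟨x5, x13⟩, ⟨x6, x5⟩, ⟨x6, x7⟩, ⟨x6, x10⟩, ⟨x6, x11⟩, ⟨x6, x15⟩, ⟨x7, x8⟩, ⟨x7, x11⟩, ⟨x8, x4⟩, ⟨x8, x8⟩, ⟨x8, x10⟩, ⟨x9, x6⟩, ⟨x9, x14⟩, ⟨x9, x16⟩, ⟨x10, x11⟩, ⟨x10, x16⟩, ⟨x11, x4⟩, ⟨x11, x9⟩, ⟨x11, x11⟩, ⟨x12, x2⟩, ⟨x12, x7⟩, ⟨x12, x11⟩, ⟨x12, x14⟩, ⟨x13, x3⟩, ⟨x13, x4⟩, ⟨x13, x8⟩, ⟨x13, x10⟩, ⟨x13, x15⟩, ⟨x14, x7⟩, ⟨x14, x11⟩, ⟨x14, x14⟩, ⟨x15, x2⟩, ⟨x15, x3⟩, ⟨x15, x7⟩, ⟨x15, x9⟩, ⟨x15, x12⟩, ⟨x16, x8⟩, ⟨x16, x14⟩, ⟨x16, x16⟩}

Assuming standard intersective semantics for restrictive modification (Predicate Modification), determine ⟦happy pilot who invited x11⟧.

⟦who invited x11⟧ = {x : ⟨x, x11⟩ ∈ ⟦invited⟧} = {x1, x2, x6, x7, x10, x11, x12, x14}
⟦pilot⟧ = {x1, x2, x3, x6, x8, x9, x10, x11, x12, x13, x16}
… ∩ ⟦who invited x11⟧ = {x1, x2, x3, x6, x8, x9, x10, x11, x12, x13, x16} ∩ {x1, x2, x6, x7, x10, x11, x12, x14} = {x1, x2, x6, x10, x11, x12}
… ∩ ⟦happy⟧ = {x1, x2, x6, x10, x11, x12} ∩ {x6, x8, x9, x12, x13, x16} = {x6, x12}
So ⟦happy pilot who invited x11⟧ = {x6, x12}.

{x6, x12}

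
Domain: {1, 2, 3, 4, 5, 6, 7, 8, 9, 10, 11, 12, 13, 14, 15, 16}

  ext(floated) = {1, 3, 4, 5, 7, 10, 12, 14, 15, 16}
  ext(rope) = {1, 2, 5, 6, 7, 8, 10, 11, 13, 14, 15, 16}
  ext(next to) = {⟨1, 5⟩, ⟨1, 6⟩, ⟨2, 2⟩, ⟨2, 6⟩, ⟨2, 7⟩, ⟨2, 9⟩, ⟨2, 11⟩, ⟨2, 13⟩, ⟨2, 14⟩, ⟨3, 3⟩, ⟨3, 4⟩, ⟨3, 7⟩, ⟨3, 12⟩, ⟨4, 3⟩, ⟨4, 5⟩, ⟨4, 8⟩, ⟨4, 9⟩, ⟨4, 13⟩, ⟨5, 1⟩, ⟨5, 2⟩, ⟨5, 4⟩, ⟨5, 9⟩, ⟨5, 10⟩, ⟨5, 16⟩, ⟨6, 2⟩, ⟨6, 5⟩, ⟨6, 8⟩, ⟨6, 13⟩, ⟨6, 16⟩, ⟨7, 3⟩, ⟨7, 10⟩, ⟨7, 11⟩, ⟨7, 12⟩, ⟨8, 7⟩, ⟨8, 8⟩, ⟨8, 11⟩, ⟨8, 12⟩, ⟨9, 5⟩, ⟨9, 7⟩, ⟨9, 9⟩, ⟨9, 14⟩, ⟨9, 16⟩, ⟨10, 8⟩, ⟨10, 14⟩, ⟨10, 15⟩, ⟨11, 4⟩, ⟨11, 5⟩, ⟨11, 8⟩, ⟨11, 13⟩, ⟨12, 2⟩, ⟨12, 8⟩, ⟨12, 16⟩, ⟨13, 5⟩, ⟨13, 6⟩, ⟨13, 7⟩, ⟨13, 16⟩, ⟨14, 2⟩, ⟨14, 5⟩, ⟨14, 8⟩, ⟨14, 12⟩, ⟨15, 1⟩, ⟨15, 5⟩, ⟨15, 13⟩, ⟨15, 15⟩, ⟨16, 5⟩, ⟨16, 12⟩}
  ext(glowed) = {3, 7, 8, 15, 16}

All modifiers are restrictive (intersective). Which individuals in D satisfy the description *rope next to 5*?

⟦next to 5⟧ = {x : ⟨x, 5⟩ ∈ ⟦next to⟧} = {1, 4, 6, 9, 11, 13, 14, 15, 16}
⟦rope⟧ = {1, 2, 5, 6, 7, 8, 10, 11, 13, 14, 15, 16}
… ∩ ⟦next to 5⟧ = {1, 2, 5, 6, 7, 8, 10, 11, 13, 14, 15, 16} ∩ {1, 4, 6, 9, 11, 13, 14, 15, 16} = {1, 6, 11, 13, 14, 15, 16}
So ⟦rope next to 5⟧ = {1, 6, 11, 13, 14, 15, 16}.

{1, 6, 11, 13, 14, 15, 16}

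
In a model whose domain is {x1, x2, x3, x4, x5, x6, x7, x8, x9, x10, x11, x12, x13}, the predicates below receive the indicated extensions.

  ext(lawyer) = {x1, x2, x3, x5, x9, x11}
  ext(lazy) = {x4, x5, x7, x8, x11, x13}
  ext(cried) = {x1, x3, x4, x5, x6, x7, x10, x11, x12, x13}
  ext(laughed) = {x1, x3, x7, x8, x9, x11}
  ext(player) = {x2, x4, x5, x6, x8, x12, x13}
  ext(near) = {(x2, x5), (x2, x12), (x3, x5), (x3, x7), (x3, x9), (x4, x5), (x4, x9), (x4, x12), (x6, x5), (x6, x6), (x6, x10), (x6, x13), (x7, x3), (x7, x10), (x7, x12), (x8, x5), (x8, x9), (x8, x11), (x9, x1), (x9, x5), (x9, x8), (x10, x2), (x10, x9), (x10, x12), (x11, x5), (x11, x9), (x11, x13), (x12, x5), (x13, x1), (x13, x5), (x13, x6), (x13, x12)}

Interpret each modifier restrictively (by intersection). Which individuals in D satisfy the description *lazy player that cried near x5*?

⟦that cried⟧ = ⟦cried⟧ = {x1, x3, x4, x5, x6, x7, x10, x11, x12, x13}
⟦near x5⟧ = {x : ⟨x, x5⟩ ∈ ⟦near⟧} = {x2, x3, x4, x6, x8, x9, x11, x12, x13}
⟦player⟧ = {x2, x4, x5, x6, x8, x12, x13}
… ∩ ⟦that cried⟧ = {x2, x4, x5, x6, x8, x12, x13} ∩ {x1, x3, x4, x5, x6, x7, x10, x11, x12, x13} = {x4, x5, x6, x12, x13}
… ∩ ⟦near x5⟧ = {x4, x5, x6, x12, x13} ∩ {x2, x3, x4, x6, x8, x9, x11, x12, x13} = {x4, x6, x12, x13}
… ∩ ⟦lazy⟧ = {x4, x6, x12, x13} ∩ {x4, x5, x7, x8, x11, x13} = {x4, x13}
So ⟦lazy player that cried near x5⟧ = {x4, x13}.

{x4, x13}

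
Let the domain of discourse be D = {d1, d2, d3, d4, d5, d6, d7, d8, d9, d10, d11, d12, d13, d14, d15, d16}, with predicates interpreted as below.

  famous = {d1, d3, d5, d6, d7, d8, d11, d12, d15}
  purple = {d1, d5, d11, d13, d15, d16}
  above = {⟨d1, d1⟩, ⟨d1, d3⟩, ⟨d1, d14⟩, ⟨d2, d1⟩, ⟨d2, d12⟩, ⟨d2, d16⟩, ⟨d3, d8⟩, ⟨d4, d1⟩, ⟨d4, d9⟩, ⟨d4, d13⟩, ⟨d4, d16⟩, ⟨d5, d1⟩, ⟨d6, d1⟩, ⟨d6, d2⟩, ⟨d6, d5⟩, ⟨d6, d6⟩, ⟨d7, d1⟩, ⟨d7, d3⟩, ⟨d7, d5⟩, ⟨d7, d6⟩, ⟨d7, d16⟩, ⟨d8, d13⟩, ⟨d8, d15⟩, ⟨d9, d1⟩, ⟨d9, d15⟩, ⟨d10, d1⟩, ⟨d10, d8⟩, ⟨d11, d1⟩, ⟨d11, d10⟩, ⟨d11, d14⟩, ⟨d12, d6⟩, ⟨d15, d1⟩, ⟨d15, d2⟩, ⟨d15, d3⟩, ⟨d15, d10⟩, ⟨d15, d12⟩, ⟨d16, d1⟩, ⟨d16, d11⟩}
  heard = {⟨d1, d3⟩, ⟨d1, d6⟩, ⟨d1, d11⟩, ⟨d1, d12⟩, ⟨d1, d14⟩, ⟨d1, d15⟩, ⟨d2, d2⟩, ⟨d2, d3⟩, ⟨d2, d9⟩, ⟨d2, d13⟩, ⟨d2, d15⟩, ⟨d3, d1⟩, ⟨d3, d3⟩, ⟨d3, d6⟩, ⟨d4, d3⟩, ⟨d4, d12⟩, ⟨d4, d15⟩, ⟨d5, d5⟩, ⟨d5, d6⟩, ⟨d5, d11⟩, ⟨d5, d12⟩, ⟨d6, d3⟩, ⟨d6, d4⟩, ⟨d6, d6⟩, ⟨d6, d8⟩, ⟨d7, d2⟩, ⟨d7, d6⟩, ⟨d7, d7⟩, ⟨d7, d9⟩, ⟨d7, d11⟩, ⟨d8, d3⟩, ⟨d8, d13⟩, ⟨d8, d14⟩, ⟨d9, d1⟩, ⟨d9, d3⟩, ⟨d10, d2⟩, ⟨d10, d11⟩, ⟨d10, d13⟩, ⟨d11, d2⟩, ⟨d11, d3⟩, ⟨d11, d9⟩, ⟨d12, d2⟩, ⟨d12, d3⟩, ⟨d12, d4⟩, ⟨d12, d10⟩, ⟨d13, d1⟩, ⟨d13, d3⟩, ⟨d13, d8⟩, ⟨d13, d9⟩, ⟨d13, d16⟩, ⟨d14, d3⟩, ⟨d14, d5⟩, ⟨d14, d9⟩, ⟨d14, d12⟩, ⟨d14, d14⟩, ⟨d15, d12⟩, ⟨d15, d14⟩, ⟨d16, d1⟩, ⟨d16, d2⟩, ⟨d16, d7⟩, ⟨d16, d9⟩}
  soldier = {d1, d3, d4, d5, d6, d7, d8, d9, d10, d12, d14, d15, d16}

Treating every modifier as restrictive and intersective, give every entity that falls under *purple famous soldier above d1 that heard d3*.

{d1}

⟦above d1⟧ = {x : ⟨x, d1⟩ ∈ ⟦above⟧} = {d1, d2, d4, d5, d6, d7, d9, d10, d11, d15, d16}
⟦that heard d3⟧ = {x : ⟨x, d3⟩ ∈ ⟦heard⟧} = {d1, d2, d3, d4, d6, d8, d9, d11, d12, d13, d14}
⟦soldier⟧ = {d1, d3, d4, d5, d6, d7, d8, d9, d10, d12, d14, d15, d16}
… ∩ ⟦above d1⟧ = {d1, d3, d4, d5, d6, d7, d8, d9, d10, d12, d14, d15, d16} ∩ {d1, d2, d4, d5, d6, d7, d9, d10, d11, d15, d16} = {d1, d4, d5, d6, d7, d9, d10, d15, d16}
… ∩ ⟦that heard d3⟧ = {d1, d4, d5, d6, d7, d9, d10, d15, d16} ∩ {d1, d2, d3, d4, d6, d8, d9, d11, d12, d13, d14} = {d1, d4, d6, d9}
… ∩ ⟦purple⟧ = {d1, d4, d6, d9} ∩ {d1, d5, d11, d13, d15, d16} = {d1}
… ∩ ⟦famous⟧ = {d1} ∩ {d1, d3, d5, d6, d7, d8, d11, d12, d15} = {d1}
So ⟦purple famous soldier above d1 that heard d3⟧ = {d1}.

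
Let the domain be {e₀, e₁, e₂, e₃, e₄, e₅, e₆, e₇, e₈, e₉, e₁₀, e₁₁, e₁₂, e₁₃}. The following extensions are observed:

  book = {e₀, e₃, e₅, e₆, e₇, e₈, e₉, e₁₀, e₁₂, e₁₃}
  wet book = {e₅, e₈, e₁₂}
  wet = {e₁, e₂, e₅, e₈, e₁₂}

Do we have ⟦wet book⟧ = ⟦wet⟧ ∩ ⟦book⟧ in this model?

yes

⟦wet⟧ ∩ ⟦book⟧ = {e₁, e₂, e₅, e₈, e₁₂} ∩ {e₀, e₃, e₅, e₆, e₇, e₈, e₉, e₁₀, e₁₂, e₁₃} = {e₅, e₈, e₁₂}
Observed ⟦wet book⟧ = {e₅, e₈, e₁₂}.
These coincide, so the modifier is intersective here.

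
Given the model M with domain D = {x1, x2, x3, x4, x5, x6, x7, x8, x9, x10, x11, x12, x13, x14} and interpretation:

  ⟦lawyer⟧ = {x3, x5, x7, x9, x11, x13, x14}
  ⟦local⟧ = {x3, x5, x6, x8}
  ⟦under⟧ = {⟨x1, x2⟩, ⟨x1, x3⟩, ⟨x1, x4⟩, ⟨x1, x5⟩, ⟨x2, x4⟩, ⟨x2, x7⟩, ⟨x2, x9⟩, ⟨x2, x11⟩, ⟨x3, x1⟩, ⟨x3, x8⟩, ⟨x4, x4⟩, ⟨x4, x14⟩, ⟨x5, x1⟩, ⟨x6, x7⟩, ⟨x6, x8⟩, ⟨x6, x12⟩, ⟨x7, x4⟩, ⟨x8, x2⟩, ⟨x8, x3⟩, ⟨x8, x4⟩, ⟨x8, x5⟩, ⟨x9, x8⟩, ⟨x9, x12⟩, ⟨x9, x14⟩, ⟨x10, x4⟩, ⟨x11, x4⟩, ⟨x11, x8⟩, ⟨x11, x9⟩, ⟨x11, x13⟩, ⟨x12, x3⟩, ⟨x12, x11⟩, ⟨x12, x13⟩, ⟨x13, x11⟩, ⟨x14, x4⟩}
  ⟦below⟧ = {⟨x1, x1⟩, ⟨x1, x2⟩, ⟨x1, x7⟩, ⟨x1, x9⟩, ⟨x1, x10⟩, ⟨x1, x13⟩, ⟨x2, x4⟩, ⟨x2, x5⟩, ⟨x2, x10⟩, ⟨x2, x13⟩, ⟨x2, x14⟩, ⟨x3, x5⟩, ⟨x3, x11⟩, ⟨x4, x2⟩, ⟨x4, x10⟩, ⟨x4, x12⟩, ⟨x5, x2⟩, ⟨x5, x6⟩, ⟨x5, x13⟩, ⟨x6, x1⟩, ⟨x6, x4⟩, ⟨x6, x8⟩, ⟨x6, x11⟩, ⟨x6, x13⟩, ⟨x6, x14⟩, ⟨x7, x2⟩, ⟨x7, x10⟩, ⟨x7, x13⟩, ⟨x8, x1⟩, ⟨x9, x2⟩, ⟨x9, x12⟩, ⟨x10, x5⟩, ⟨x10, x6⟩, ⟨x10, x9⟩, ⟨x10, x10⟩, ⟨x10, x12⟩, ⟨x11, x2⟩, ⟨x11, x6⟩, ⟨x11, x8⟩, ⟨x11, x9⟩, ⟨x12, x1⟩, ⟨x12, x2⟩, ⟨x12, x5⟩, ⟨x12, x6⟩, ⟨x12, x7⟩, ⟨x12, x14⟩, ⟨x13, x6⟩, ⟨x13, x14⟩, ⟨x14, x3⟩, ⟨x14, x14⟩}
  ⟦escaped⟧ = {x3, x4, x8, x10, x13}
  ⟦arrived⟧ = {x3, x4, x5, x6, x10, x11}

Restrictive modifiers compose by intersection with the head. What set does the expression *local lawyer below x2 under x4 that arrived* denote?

⟦below x2⟧ = {x : ⟨x, x2⟩ ∈ ⟦below⟧} = {x1, x4, x5, x7, x9, x11, x12}
⟦under x4⟧ = {x : ⟨x, x4⟩ ∈ ⟦under⟧} = {x1, x2, x4, x7, x8, x10, x11, x14}
⟦that arrived⟧ = ⟦arrived⟧ = {x3, x4, x5, x6, x10, x11}
⟦lawyer⟧ = {x3, x5, x7, x9, x11, x13, x14}
… ∩ ⟦below x2⟧ = {x3, x5, x7, x9, x11, x13, x14} ∩ {x1, x4, x5, x7, x9, x11, x12} = {x5, x7, x9, x11}
… ∩ ⟦under x4⟧ = {x5, x7, x9, x11} ∩ {x1, x2, x4, x7, x8, x10, x11, x14} = {x7, x11}
… ∩ ⟦that arrived⟧ = {x7, x11} ∩ {x3, x4, x5, x6, x10, x11} = {x11}
… ∩ ⟦local⟧ = {x11} ∩ {x3, x5, x6, x8} = ∅
So ⟦local lawyer below x2 under x4 that arrived⟧ = {}.

{}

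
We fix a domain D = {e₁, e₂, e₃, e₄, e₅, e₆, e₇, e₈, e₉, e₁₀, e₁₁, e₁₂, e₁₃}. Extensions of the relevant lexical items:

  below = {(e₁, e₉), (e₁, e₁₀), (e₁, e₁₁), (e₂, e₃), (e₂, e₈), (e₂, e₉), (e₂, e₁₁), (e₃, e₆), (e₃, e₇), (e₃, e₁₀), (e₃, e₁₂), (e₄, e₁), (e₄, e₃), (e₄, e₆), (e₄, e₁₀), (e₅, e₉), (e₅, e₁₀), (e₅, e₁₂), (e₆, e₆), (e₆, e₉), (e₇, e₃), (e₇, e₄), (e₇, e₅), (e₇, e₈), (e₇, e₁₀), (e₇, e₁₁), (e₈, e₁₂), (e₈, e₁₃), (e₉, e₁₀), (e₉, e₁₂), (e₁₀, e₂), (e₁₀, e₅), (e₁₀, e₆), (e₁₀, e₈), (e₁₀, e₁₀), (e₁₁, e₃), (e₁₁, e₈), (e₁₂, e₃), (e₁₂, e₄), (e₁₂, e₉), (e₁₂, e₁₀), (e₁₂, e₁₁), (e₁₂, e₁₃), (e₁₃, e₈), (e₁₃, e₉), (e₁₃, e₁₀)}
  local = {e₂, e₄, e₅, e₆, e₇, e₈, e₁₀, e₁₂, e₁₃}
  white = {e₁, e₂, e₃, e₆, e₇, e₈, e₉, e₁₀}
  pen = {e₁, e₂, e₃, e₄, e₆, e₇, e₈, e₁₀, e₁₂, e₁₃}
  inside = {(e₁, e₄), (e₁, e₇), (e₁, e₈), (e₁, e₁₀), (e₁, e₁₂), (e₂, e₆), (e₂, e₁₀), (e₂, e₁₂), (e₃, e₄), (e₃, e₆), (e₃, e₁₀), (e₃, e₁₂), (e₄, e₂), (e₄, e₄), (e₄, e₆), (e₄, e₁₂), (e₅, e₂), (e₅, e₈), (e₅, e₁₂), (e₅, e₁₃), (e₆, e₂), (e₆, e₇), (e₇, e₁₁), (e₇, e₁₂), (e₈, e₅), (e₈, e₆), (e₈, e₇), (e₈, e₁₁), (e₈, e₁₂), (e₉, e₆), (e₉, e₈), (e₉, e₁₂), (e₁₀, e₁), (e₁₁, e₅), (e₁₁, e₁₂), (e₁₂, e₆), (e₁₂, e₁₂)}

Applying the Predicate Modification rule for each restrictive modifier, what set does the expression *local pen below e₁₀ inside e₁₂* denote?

⟦below e₁₀⟧ = {x : ⟨x, e₁₀⟩ ∈ ⟦below⟧} = {e₁, e₃, e₄, e₅, e₇, e₉, e₁₀, e₁₂, e₁₃}
⟦inside e₁₂⟧ = {x : ⟨x, e₁₂⟩ ∈ ⟦inside⟧} = {e₁, e₂, e₃, e₄, e₅, e₇, e₈, e₉, e₁₁, e₁₂}
⟦pen⟧ = {e₁, e₂, e₃, e₄, e₆, e₇, e₈, e₁₀, e₁₂, e₁₃}
… ∩ ⟦below e₁₀⟧ = {e₁, e₂, e₃, e₄, e₆, e₇, e₈, e₁₀, e₁₂, e₁₃} ∩ {e₁, e₃, e₄, e₅, e₇, e₉, e₁₀, e₁₂, e₁₃} = {e₁, e₃, e₄, e₇, e₁₀, e₁₂, e₁₃}
… ∩ ⟦inside e₁₂⟧ = {e₁, e₃, e₄, e₇, e₁₀, e₁₂, e₁₃} ∩ {e₁, e₂, e₃, e₄, e₅, e₇, e₈, e₉, e₁₁, e₁₂} = {e₁, e₃, e₄, e₇, e₁₂}
… ∩ ⟦local⟧ = {e₁, e₃, e₄, e₇, e₁₂} ∩ {e₂, e₄, e₅, e₆, e₇, e₈, e₁₀, e₁₂, e₁₃} = {e₄, e₇, e₁₂}
So ⟦local pen below e₁₀ inside e₁₂⟧ = {e₄, e₇, e₁₂}.

{e₄, e₇, e₁₂}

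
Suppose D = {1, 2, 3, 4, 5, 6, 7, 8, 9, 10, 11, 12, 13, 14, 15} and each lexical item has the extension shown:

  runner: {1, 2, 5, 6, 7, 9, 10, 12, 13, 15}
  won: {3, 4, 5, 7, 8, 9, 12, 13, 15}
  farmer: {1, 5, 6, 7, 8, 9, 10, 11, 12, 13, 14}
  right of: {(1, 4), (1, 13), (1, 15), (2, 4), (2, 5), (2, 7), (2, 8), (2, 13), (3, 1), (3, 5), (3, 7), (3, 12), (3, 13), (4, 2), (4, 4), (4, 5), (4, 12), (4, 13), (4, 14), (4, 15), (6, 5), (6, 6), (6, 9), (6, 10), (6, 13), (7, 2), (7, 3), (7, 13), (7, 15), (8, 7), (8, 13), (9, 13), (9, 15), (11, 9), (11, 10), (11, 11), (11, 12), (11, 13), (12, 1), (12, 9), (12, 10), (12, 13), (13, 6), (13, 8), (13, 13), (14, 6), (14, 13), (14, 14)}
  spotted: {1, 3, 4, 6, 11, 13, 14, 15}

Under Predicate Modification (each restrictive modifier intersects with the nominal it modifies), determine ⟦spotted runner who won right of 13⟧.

{13}

⟦who won⟧ = ⟦won⟧ = {3, 4, 5, 7, 8, 9, 12, 13, 15}
⟦right of 13⟧ = {x : ⟨x, 13⟩ ∈ ⟦right of⟧} = {1, 2, 3, 4, 6, 7, 8, 9, 11, 12, 13, 14}
⟦runner⟧ = {1, 2, 5, 6, 7, 9, 10, 12, 13, 15}
… ∩ ⟦who won⟧ = {1, 2, 5, 6, 7, 9, 10, 12, 13, 15} ∩ {3, 4, 5, 7, 8, 9, 12, 13, 15} = {5, 7, 9, 12, 13, 15}
… ∩ ⟦right of 13⟧ = {5, 7, 9, 12, 13, 15} ∩ {1, 2, 3, 4, 6, 7, 8, 9, 11, 12, 13, 14} = {7, 9, 12, 13}
… ∩ ⟦spotted⟧ = {7, 9, 12, 13} ∩ {1, 3, 4, 6, 11, 13, 14, 15} = {13}
So ⟦spotted runner who won right of 13⟧ = {13}.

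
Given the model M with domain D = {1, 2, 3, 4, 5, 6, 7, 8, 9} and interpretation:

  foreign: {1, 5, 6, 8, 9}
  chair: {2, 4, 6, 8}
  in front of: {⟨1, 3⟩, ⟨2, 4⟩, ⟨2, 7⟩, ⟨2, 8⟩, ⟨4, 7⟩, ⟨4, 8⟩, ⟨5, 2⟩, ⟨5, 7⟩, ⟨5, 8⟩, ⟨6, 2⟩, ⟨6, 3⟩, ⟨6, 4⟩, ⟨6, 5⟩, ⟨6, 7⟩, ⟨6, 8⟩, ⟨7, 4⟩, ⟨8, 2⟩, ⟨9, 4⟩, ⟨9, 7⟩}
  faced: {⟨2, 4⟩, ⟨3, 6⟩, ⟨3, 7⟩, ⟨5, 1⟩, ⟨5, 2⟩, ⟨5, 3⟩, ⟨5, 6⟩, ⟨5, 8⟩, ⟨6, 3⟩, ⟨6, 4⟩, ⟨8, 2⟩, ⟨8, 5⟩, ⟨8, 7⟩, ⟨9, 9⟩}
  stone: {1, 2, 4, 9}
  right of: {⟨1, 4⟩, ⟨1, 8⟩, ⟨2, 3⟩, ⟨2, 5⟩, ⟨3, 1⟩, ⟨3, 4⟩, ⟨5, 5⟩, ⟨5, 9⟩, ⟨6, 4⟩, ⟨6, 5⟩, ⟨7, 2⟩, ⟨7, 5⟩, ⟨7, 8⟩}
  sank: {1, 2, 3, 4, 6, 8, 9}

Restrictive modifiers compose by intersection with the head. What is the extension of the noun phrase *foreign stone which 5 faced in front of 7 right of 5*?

∅

⟦which 5 faced⟧ = {x : ⟨5, x⟩ ∈ ⟦faced⟧} = {1, 2, 3, 6, 8}
⟦in front of 7⟧ = {x : ⟨x, 7⟩ ∈ ⟦in front of⟧} = {2, 4, 5, 6, 9}
⟦right of 5⟧ = {x : ⟨x, 5⟩ ∈ ⟦right of⟧} = {2, 5, 6, 7}
⟦stone⟧ = {1, 2, 4, 9}
… ∩ ⟦which 5 faced⟧ = {1, 2, 4, 9} ∩ {1, 2, 3, 6, 8} = {1, 2}
… ∩ ⟦in front of 7⟧ = {1, 2} ∩ {2, 4, 5, 6, 9} = {2}
… ∩ ⟦right of 5⟧ = {2} ∩ {2, 5, 6, 7} = {2}
… ∩ ⟦foreign⟧ = {2} ∩ {1, 5, 6, 8, 9} = ∅
So ⟦foreign stone which 5 faced in front of 7 right of 5⟧ = ∅.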